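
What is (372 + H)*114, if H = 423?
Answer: 90630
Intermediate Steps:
(372 + H)*114 = (372 + 423)*114 = 795*114 = 90630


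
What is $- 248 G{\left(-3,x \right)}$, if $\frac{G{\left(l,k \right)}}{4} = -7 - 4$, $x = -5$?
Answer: $10912$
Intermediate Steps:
$G{\left(l,k \right)} = -44$ ($G{\left(l,k \right)} = 4 \left(-7 - 4\right) = 4 \left(-11\right) = -44$)
$- 248 G{\left(-3,x \right)} = \left(-248\right) \left(-44\right) = 10912$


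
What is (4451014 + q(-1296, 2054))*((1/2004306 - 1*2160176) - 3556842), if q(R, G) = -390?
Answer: -25499079091788681184/1002153 ≈ -2.5444e+13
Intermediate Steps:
(4451014 + q(-1296, 2054))*((1/2004306 - 1*2160176) - 3556842) = (4451014 - 390)*((1/2004306 - 1*2160176) - 3556842) = 4450624*((1/2004306 - 2160176) - 3556842) = 4450624*(-4329653717855/2004306 - 3556842) = 4450624*(-11458653479507/2004306) = -25499079091788681184/1002153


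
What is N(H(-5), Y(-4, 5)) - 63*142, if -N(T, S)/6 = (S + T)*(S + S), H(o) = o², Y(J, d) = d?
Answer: -10746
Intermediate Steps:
N(T, S) = -12*S*(S + T) (N(T, S) = -6*(S + T)*(S + S) = -6*(S + T)*2*S = -12*S*(S + T))
N(H(-5), Y(-4, 5)) - 63*142 = -12*5*(5 + (-5)²) - 63*142 = -12*5*(5 + 25) - 8946 = -12*5*30 - 8946 = -1800 - 8946 = -10746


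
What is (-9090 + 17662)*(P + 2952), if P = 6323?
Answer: 79505300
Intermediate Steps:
(-9090 + 17662)*(P + 2952) = (-9090 + 17662)*(6323 + 2952) = 8572*9275 = 79505300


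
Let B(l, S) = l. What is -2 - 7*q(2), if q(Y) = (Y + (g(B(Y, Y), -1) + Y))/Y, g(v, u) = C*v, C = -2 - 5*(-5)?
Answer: -177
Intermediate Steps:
C = 23 (C = -2 + 25 = 23)
g(v, u) = 23*v
q(Y) = 25 (q(Y) = (Y + (23*Y + Y))/Y = (Y + 24*Y)/Y = (25*Y)/Y = 25)
-2 - 7*q(2) = -2 - 7*25 = -2 - 175 = -177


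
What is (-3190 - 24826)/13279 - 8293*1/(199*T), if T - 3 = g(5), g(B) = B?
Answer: -154724219/21140168 ≈ -7.3190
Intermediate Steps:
T = 8 (T = 3 + 5 = 8)
(-3190 - 24826)/13279 - 8293*1/(199*T) = (-3190 - 24826)/13279 - 8293/(199*8) = -28016*1/13279 - 8293/1592 = -28016/13279 - 8293*1/1592 = -28016/13279 - 8293/1592 = -154724219/21140168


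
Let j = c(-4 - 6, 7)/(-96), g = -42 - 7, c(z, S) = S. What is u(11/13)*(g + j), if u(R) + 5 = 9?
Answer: -4711/24 ≈ -196.29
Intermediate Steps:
u(R) = 4 (u(R) = -5 + 9 = 4)
g = -49
j = -7/96 (j = 7/(-96) = 7*(-1/96) = -7/96 ≈ -0.072917)
u(11/13)*(g + j) = 4*(-49 - 7/96) = 4*(-4711/96) = -4711/24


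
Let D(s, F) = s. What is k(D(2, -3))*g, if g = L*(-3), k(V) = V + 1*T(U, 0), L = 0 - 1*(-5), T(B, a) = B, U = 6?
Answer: -120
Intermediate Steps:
L = 5 (L = 0 + 5 = 5)
k(V) = 6 + V (k(V) = V + 1*6 = V + 6 = 6 + V)
g = -15 (g = 5*(-3) = -15)
k(D(2, -3))*g = (6 + 2)*(-15) = 8*(-15) = -120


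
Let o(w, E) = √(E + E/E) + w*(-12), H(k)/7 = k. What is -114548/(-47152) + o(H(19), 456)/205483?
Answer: 837943289/346033372 + √457/205483 ≈ 2.4217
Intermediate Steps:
H(k) = 7*k
o(w, E) = √(1 + E) - 12*w (o(w, E) = √(E + 1) - 12*w = √(1 + E) - 12*w)
-114548/(-47152) + o(H(19), 456)/205483 = -114548/(-47152) + (√(1 + 456) - 84*19)/205483 = -114548*(-1/47152) + (√457 - 12*133)*(1/205483) = 4091/1684 + (√457 - 1596)*(1/205483) = 4091/1684 + (-1596 + √457)*(1/205483) = 4091/1684 + (-1596/205483 + √457/205483) = 837943289/346033372 + √457/205483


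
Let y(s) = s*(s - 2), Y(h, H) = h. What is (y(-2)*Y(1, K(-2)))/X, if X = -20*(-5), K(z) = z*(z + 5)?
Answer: 2/25 ≈ 0.080000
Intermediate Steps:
K(z) = z*(5 + z)
y(s) = s*(-2 + s)
X = 100 (X = -10*(-10) = 100)
(y(-2)*Y(1, K(-2)))/X = (-2*(-2 - 2)*1)/100 = (-2*(-4)*1)*(1/100) = (8*1)*(1/100) = 8*(1/100) = 2/25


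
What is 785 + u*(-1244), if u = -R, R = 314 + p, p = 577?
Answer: 1109189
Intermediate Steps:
R = 891 (R = 314 + 577 = 891)
u = -891 (u = -1*891 = -891)
785 + u*(-1244) = 785 - 891*(-1244) = 785 + 1108404 = 1109189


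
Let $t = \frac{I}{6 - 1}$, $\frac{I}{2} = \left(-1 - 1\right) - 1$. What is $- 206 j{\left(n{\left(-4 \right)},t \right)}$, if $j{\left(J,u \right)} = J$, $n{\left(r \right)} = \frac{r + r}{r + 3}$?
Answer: $-1648$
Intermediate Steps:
$I = -6$ ($I = 2 \left(\left(-1 - 1\right) - 1\right) = 2 \left(-2 - 1\right) = 2 \left(-3\right) = -6$)
$n{\left(r \right)} = \frac{2 r}{3 + r}$
$t = - \frac{6}{5}$ ($t = \frac{1}{6 - 1} \left(-6\right) = \frac{1}{5} \left(-6\right) = - \frac{6}{5} \approx -1.2$)
$- 206 j{\left(n{\left(-4 \right)},t \right)} = - 206 \cdot 2 \left(-4\right) \frac{1}{3 - 4} = - 206 \cdot 2 \left(-4\right) \frac{1}{-1} = - 206 \cdot 2 \left(-4\right) \left(-1\right) = \left(-206\right) 8 = -1648$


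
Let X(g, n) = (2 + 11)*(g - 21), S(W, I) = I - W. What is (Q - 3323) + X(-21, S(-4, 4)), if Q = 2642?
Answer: -1227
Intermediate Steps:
X(g, n) = -273 + 13*g (X(g, n) = 13*(-21 + g) = -273 + 13*g)
(Q - 3323) + X(-21, S(-4, 4)) = (2642 - 3323) + (-273 + 13*(-21)) = -681 + (-273 - 273) = -681 - 546 = -1227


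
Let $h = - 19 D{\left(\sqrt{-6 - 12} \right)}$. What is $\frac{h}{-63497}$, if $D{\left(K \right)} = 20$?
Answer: $\frac{380}{63497} \approx 0.0059845$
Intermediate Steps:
$h = -380$ ($h = \left(-19\right) 20 = -380$)
$\frac{h}{-63497} = - \frac{380}{-63497} = \left(-380\right) \left(- \frac{1}{63497}\right) = \frac{380}{63497}$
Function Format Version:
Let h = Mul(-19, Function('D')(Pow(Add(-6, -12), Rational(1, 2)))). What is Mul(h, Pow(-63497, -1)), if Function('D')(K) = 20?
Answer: Rational(380, 63497) ≈ 0.0059845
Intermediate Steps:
h = -380 (h = Mul(-19, 20) = -380)
Mul(h, Pow(-63497, -1)) = Mul(-380, Pow(-63497, -1)) = Mul(-380, Rational(-1, 63497)) = Rational(380, 63497)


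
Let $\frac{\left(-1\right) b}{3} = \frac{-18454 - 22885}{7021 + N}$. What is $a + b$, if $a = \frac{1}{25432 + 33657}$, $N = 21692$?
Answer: $\frac{2442689742}{565540819} \approx 4.3192$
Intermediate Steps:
$b = \frac{41339}{9571}$ ($b = - 3 \frac{-18454 - 22885}{7021 + 21692} = - 3 \left(- \frac{41339}{28713}\right) = - 3 \left(\left(-41339\right) \frac{1}{28713}\right) = \left(-3\right) \left(- \frac{41339}{28713}\right) = \frac{41339}{9571} \approx 4.3192$)
$a = \frac{1}{59089} \approx 1.6924 \cdot 10^{-5}$
$a + b = \frac{1}{59089} + \frac{41339}{9571} = \frac{2442689742}{565540819}$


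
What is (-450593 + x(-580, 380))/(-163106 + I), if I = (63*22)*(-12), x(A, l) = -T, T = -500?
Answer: 450093/179738 ≈ 2.5042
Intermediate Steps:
x(A, l) = 500 (x(A, l) = -1*(-500) = 500)
I = -16632 (I = 1386*(-12) = -16632)
(-450593 + x(-580, 380))/(-163106 + I) = (-450593 + 500)/(-163106 - 16632) = -450093/(-179738) = -450093*(-1/179738) = 450093/179738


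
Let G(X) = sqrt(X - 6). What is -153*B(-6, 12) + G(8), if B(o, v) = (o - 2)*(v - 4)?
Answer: 9792 + sqrt(2) ≈ 9793.4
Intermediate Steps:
B(o, v) = (-4 + v)*(-2 + o) (B(o, v) = (-2 + o)*(-4 + v) = (-4 + v)*(-2 + o))
G(X) = sqrt(-6 + X)
-153*B(-6, 12) + G(8) = -153*(8 - 4*(-6) - 2*12 - 6*12) + sqrt(-6 + 8) = -153*(8 + 24 - 24 - 72) + sqrt(2) = -153*(-64) + sqrt(2) = 9792 + sqrt(2)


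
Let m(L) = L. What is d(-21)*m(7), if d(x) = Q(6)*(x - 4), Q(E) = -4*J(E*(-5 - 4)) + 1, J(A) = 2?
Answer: 1225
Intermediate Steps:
Q(E) = -7 (Q(E) = -4*2 + 1 = -8 + 1 = -7)
d(x) = 28 - 7*x (d(x) = -7*(x - 4) = -7*(-4 + x) = 28 - 7*x)
d(-21)*m(7) = (28 - 7*(-21))*7 = (28 + 147)*7 = 175*7 = 1225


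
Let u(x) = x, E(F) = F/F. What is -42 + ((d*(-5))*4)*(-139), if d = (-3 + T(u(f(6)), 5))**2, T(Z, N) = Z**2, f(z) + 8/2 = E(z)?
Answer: 100038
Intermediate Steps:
E(F) = 1
f(z) = -3 (f(z) = -4 + 1 = -3)
d = 36 (d = (-3 + (-3)**2)**2 = (-3 + 9)**2 = 6**2 = 36)
-42 + ((d*(-5))*4)*(-139) = -42 + ((36*(-5))*4)*(-139) = -42 - 180*4*(-139) = -42 - 720*(-139) = -42 + 100080 = 100038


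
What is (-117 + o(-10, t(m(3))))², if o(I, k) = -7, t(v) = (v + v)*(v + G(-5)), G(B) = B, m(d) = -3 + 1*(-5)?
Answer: 15376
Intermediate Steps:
m(d) = -8 (m(d) = -3 - 5 = -8)
t(v) = 2*v*(-5 + v) (t(v) = (v + v)*(v - 5) = (2*v)*(-5 + v) = 2*v*(-5 + v))
(-117 + o(-10, t(m(3))))² = (-117 - 7)² = (-124)² = 15376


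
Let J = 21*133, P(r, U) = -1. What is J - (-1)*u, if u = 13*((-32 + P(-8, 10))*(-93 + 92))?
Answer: 3222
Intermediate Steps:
u = 429 (u = 13*((-32 - 1)*(-93 + 92)) = 13*(-33*(-1)) = 13*33 = 429)
J = 2793
J - (-1)*u = 2793 - (-1)*429 = 2793 - 1*(-429) = 2793 + 429 = 3222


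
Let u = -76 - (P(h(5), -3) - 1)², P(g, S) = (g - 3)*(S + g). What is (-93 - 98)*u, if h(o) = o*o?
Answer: 44572715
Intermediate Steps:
h(o) = o²
P(g, S) = (-3 + g)*(S + g)
u = -233365 (u = -76 - (((5²)² - 3*(-3) - 3*5² - 3*5²) - 1)² = -76 - ((25² + 9 - 3*25 - 3*25) - 1)² = -76 - ((625 + 9 - 75 - 75) - 1)² = -76 - (484 - 1)² = -76 - 1*483² = -76 - 1*233289 = -76 - 233289 = -233365)
(-93 - 98)*u = (-93 - 98)*(-233365) = -191*(-233365) = 44572715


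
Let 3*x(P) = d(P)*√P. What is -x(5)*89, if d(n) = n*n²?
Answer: -11125*√5/3 ≈ -8292.1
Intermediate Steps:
d(n) = n³
x(P) = P^(7/2)/3 (x(P) = (P³*√P)/3 = P^(7/2)/3)
-x(5)*89 = -5^(7/2)/3*89 = -(125*√5)/3*89 = -125*√5/3*89 = -11125*√5/3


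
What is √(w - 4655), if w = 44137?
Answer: √39482 ≈ 198.70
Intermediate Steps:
√(w - 4655) = √(44137 - 4655) = √39482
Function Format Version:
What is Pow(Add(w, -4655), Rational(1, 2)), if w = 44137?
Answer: Pow(39482, Rational(1, 2)) ≈ 198.70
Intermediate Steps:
Pow(Add(w, -4655), Rational(1, 2)) = Pow(Add(44137, -4655), Rational(1, 2)) = Pow(39482, Rational(1, 2))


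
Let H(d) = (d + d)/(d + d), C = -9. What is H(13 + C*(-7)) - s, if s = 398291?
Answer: -398290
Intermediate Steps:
H(d) = 1 (H(d) = (2*d)/((2*d)) = (2*d)*(1/(2*d)) = 1)
H(13 + C*(-7)) - s = 1 - 1*398291 = 1 - 398291 = -398290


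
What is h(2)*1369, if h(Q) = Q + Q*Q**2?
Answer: 13690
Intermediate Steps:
h(Q) = Q + Q**3
h(2)*1369 = (2 + 2**3)*1369 = (2 + 8)*1369 = 10*1369 = 13690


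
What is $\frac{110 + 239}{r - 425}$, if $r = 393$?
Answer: $- \frac{349}{32} \approx -10.906$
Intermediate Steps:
$\frac{110 + 239}{r - 425} = \frac{110 + 239}{393 - 425} = \frac{349}{-32} = 349 \left(- \frac{1}{32}\right) = - \frac{349}{32}$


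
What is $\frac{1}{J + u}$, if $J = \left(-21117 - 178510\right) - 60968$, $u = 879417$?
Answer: $\frac{1}{618822} \approx 1.616 \cdot 10^{-6}$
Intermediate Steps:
$J = -260595$ ($J = -199627 - 60968 = -260595$)
$\frac{1}{J + u} = \frac{1}{-260595 + 879417} = \frac{1}{618822}$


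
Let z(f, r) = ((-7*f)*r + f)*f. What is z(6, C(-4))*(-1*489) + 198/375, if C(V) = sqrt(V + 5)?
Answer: 13203066/125 ≈ 1.0562e+5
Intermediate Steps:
C(V) = sqrt(5 + V)
z(f, r) = f*(f - 7*f*r) (z(f, r) = (-7*f*r + f)*f = (f - 7*f*r)*f = f*(f - 7*f*r))
z(6, C(-4))*(-1*489) + 198/375 = (6**2*(1 - 7*sqrt(5 - 4)))*(-1*489) + 198/375 = (36*(1 - 7*sqrt(1)))*(-489) + 198*(1/375) = (36*(1 - 7*1))*(-489) + 66/125 = (36*(1 - 7))*(-489) + 66/125 = (36*(-6))*(-489) + 66/125 = -216*(-489) + 66/125 = 105624 + 66/125 = 13203066/125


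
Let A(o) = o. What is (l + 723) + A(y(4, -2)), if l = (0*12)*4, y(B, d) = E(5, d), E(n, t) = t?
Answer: 721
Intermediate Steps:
y(B, d) = d
l = 0 (l = 0*4 = 0)
(l + 723) + A(y(4, -2)) = (0 + 723) - 2 = 723 - 2 = 721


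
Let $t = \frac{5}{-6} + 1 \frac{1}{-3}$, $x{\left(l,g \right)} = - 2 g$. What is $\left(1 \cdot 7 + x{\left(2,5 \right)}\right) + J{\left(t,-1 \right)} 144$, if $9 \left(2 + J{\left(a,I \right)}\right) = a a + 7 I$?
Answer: $- \frac{3431}{9} \approx -381.22$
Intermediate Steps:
$t = - \frac{7}{6}$ ($t = 5 \left(- \frac{1}{6}\right) + 1 \left(- \frac{1}{3}\right) = - \frac{5}{6} - \frac{1}{3} = - \frac{7}{6} \approx -1.1667$)
$J{\left(a,I \right)} = -2 + \frac{a^{2}}{9} + \frac{7 I}{9}$ ($J{\left(a,I \right)} = -2 + \frac{a a + 7 I}{9} = -2 + \frac{a^{2} + 7 I}{9} = -2 + \left(\frac{a^{2}}{9} + \frac{7 I}{9}\right) = -2 + \frac{a^{2}}{9} + \frac{7 I}{9}$)
$\left(1 \cdot 7 + x{\left(2,5 \right)}\right) + J{\left(t,-1 \right)} 144 = \left(1 \cdot 7 - 10\right) + \left(-2 + \frac{\left(- \frac{7}{6}\right)^{2}}{9} + \frac{7}{9} \left(-1\right)\right) 144 = \left(7 - 10\right) + \left(-2 + \frac{1}{9} \cdot \frac{49}{36} - \frac{7}{9}\right) 144 = -3 + \left(-2 + \frac{49}{324} - \frac{7}{9}\right) 144 = -3 - \frac{3404}{9} = - \frac{3431}{9}$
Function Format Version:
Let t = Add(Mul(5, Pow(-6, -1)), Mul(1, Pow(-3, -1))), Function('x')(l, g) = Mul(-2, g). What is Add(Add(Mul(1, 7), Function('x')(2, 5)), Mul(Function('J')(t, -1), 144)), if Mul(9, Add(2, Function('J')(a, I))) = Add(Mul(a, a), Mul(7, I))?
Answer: Rational(-3431, 9) ≈ -381.22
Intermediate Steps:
t = Rational(-7, 6) (t = Add(Mul(5, Rational(-1, 6)), Mul(1, Rational(-1, 3))) = Add(Rational(-5, 6), Rational(-1, 3)) = Rational(-7, 6) ≈ -1.1667)
Function('J')(a, I) = Add(-2, Mul(Rational(1, 9), Pow(a, 2)), Mul(Rational(7, 9), I)) (Function('J')(a, I) = Add(-2, Mul(Rational(1, 9), Add(Mul(a, a), Mul(7, I)))) = Add(-2, Mul(Rational(1, 9), Add(Pow(a, 2), Mul(7, I)))) = Add(-2, Add(Mul(Rational(1, 9), Pow(a, 2)), Mul(Rational(7, 9), I))) = Add(-2, Mul(Rational(1, 9), Pow(a, 2)), Mul(Rational(7, 9), I)))
Add(Add(Mul(1, 7), Function('x')(2, 5)), Mul(Function('J')(t, -1), 144)) = Add(Add(Mul(1, 7), Mul(-2, 5)), Mul(Add(-2, Mul(Rational(1, 9), Pow(Rational(-7, 6), 2)), Mul(Rational(7, 9), -1)), 144)) = Add(Add(7, -10), Mul(Add(-2, Mul(Rational(1, 9), Rational(49, 36)), Rational(-7, 9)), 144)) = Add(-3, Mul(Add(-2, Rational(49, 324), Rational(-7, 9)), 144)) = Add(-3, Mul(Rational(-851, 324), 144)) = Add(-3, Rational(-3404, 9)) = Rational(-3431, 9)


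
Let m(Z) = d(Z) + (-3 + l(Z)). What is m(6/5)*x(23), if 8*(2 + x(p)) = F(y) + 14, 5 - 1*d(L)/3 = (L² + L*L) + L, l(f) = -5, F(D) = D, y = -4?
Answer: 393/100 ≈ 3.9300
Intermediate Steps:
d(L) = 15 - 6*L² - 3*L (d(L) = 15 - 3*((L² + L*L) + L) = 15 - 3*((L² + L²) + L) = 15 - 3*(2*L² + L) = 15 - 3*(L + 2*L²) = 15 + (-6*L² - 3*L) = 15 - 6*L² - 3*L)
m(Z) = 7 - 6*Z² - 3*Z (m(Z) = (15 - 6*Z² - 3*Z) + (-3 - 5) = (15 - 6*Z² - 3*Z) - 8 = 7 - 6*Z² - 3*Z)
x(p) = -¾ (x(p) = -2 + (-4 + 14)/8 = -2 + (⅛)*10 = -2 + 5/4 = -¾)
m(6/5)*x(23) = (7 - 6*(6/5)² - 18/5)*(-¾) = (7 - 6*(6*(⅕))² - 18/5)*(-¾) = (7 - 6*(6/5)² - 3*6/5)*(-¾) = (7 - 6*36/25 - 18/5)*(-¾) = (7 - 216/25 - 18/5)*(-¾) = -131/25*(-¾) = 393/100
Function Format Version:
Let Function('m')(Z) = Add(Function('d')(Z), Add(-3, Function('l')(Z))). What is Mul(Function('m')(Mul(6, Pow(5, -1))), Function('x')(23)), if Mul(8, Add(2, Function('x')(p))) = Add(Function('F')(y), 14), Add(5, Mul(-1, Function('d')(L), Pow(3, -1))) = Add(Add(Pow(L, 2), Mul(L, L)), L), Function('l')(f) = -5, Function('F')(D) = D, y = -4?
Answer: Rational(393, 100) ≈ 3.9300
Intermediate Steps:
Function('d')(L) = Add(15, Mul(-6, Pow(L, 2)), Mul(-3, L)) (Function('d')(L) = Add(15, Mul(-3, Add(Add(Pow(L, 2), Mul(L, L)), L))) = Add(15, Mul(-3, Add(Add(Pow(L, 2), Pow(L, 2)), L))) = Add(15, Mul(-3, Add(Mul(2, Pow(L, 2)), L))) = Add(15, Mul(-3, Add(L, Mul(2, Pow(L, 2))))) = Add(15, Add(Mul(-6, Pow(L, 2)), Mul(-3, L))) = Add(15, Mul(-6, Pow(L, 2)), Mul(-3, L)))
Function('m')(Z) = Add(7, Mul(-6, Pow(Z, 2)), Mul(-3, Z)) (Function('m')(Z) = Add(Add(15, Mul(-6, Pow(Z, 2)), Mul(-3, Z)), Add(-3, -5)) = Add(Add(15, Mul(-6, Pow(Z, 2)), Mul(-3, Z)), -8) = Add(7, Mul(-6, Pow(Z, 2)), Mul(-3, Z)))
Function('x')(p) = Rational(-3, 4) (Function('x')(p) = Add(-2, Mul(Rational(1, 8), Add(-4, 14))) = Add(-2, Mul(Rational(1, 8), 10)) = Add(-2, Rational(5, 4)) = Rational(-3, 4))
Mul(Function('m')(Mul(6, Pow(5, -1))), Function('x')(23)) = Mul(Add(7, Mul(-6, Pow(Mul(6, Pow(5, -1)), 2)), Mul(-3, Mul(6, Pow(5, -1)))), Rational(-3, 4)) = Mul(Add(7, Mul(-6, Pow(Mul(6, Rational(1, 5)), 2)), Mul(-3, Mul(6, Rational(1, 5)))), Rational(-3, 4)) = Mul(Add(7, Mul(-6, Pow(Rational(6, 5), 2)), Mul(-3, Rational(6, 5))), Rational(-3, 4)) = Mul(Add(7, Mul(-6, Rational(36, 25)), Rational(-18, 5)), Rational(-3, 4)) = Mul(Add(7, Rational(-216, 25), Rational(-18, 5)), Rational(-3, 4)) = Mul(Rational(-131, 25), Rational(-3, 4)) = Rational(393, 100)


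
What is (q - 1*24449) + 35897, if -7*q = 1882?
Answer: 78254/7 ≈ 11179.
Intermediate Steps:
q = -1882/7 (q = -1/7*1882 = -1882/7 ≈ -268.86)
(q - 1*24449) + 35897 = (-1882/7 - 1*24449) + 35897 = (-1882/7 - 24449) + 35897 = -173025/7 + 35897 = 78254/7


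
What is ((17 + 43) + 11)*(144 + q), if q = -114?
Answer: 2130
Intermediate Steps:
((17 + 43) + 11)*(144 + q) = ((17 + 43) + 11)*(144 - 114) = (60 + 11)*30 = 71*30 = 2130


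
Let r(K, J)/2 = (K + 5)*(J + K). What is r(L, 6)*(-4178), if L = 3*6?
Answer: -4612512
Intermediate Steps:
L = 18
r(K, J) = 2*(5 + K)*(J + K) (r(K, J) = 2*((K + 5)*(J + K)) = 2*((5 + K)*(J + K)) = 2*(5 + K)*(J + K))
r(L, 6)*(-4178) = (2*18**2 + 10*6 + 10*18 + 2*6*18)*(-4178) = (2*324 + 60 + 180 + 216)*(-4178) = (648 + 60 + 180 + 216)*(-4178) = 1104*(-4178) = -4612512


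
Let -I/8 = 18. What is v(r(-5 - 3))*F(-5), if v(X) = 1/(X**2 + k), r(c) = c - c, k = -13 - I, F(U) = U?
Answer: -5/131 ≈ -0.038168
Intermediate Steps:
I = -144 (I = -8*18 = -144)
k = 131 (k = -13 - 1*(-144) = -13 + 144 = 131)
r(c) = 0
v(X) = 1/(131 + X**2) (v(X) = 1/(X**2 + 131) = 1/(131 + X**2))
v(r(-5 - 3))*F(-5) = -5/(131 + 0**2) = -5/(131 + 0) = -5/131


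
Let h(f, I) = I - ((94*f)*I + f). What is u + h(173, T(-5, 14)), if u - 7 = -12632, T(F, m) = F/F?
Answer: -29059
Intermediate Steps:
T(F, m) = 1
h(f, I) = I - f - 94*I*f (h(f, I) = I - (94*I*f + f) = I - (f + 94*I*f) = I + (-f - 94*I*f) = I - f - 94*I*f)
u = -12625 (u = 7 - 12632 = -12625)
u + h(173, T(-5, 14)) = -12625 + (1 - 1*173 - 94*1*173) = -12625 + (1 - 173 - 16262) = -12625 - 16434 = -29059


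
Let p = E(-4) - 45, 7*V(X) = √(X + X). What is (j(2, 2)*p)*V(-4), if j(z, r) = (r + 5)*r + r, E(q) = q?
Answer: -224*I*√2 ≈ -316.78*I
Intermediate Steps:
V(X) = √2*√X/7 (V(X) = √(X + X)/7 = √(2*X)/7 = (√2*√X)/7 = √2*√X/7)
p = -49 (p = -4 - 45 = -49)
j(z, r) = r + r*(5 + r) (j(z, r) = (5 + r)*r + r = r*(5 + r) + r = r + r*(5 + r))
(j(2, 2)*p)*V(-4) = ((2*(6 + 2))*(-49))*(√2*√(-4)/7) = ((2*8)*(-49))*(√2*(2*I)/7) = (16*(-49))*(2*I*√2/7) = -224*I*√2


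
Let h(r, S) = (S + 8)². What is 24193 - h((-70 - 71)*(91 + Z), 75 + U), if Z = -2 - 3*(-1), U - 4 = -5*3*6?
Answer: 24184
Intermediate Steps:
U = -86 (U = 4 - 5*3*6 = 4 - 15*6 = 4 - 90 = -86)
Z = 1 (Z = -2 + 3 = 1)
h(r, S) = (8 + S)²
24193 - h((-70 - 71)*(91 + Z), 75 + U) = 24193 - (8 + (75 - 86))² = 24193 - (8 - 11)² = 24193 - 1*(-3)² = 24193 - 1*9 = 24193 - 9 = 24184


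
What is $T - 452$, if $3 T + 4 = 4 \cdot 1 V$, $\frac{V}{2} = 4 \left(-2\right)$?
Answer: $- \frac{1424}{3} \approx -474.67$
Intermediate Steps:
$V = -16$ ($V = 2 \cdot 4 \left(-2\right) = 2 \left(-8\right) = -16$)
$T = - \frac{68}{3}$ ($T = - \frac{4}{3} + \frac{4 \cdot 1 \left(-16\right)}{3} = - \frac{4}{3} + \frac{4 \left(-16\right)}{3} = - \frac{4}{3} + \frac{1}{3} \left(-64\right) = - \frac{4}{3} - \frac{64}{3} = - \frac{68}{3} \approx -22.667$)
$T - 452 = - \frac{68}{3} - 452 = - \frac{1424}{3}$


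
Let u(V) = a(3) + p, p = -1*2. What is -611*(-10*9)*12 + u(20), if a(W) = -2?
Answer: 659876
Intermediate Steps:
p = -2
u(V) = -4 (u(V) = -2 - 2 = -4)
-611*(-10*9)*12 + u(20) = -611*(-10*9)*12 - 4 = -(-54990)*12 - 4 = -611*(-1080) - 4 = 659880 - 4 = 659876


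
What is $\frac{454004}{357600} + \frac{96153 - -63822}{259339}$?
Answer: $\frac{43737000839}{23184906600} \approx 1.8864$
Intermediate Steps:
$\frac{454004}{357600} + \frac{96153 - -63822}{259339} = 454004 \cdot \frac{1}{357600} + \left(96153 + 63822\right) \frac{1}{259339} = \frac{113501}{89400} + 159975 \cdot \frac{1}{259339} = \frac{113501}{89400} + \frac{159975}{259339} = \frac{43737000839}{23184906600}$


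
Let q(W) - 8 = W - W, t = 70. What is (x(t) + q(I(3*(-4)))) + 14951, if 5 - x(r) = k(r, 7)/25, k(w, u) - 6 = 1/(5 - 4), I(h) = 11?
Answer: 374093/25 ≈ 14964.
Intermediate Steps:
k(w, u) = 7 (k(w, u) = 6 + 1/(5 - 4) = 6 + 1/1 = 6 + 1 = 7)
q(W) = 8 (q(W) = 8 + (W - W) = 8 + 0 = 8)
x(r) = 118/25 (x(r) = 5 - 7/25 = 118/25)
(x(t) + q(I(3*(-4)))) + 14951 = (118/25 + 8) + 14951 = 318/25 + 14951 = 374093/25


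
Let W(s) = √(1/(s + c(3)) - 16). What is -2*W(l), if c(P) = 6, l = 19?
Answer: -2*I*√399/5 ≈ -7.99*I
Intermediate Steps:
W(s) = √(-16 + 1/(6 + s)) (W(s) = √(1/(s + 6) - 16) = √(1/(6 + s) - 16) = √(-16 + 1/(6 + s)))
-2*W(l) = -2*√(-95 - 16*19)/√(6 + 19) = -2*√(-95 - 304)/5 = -2*I*√399/5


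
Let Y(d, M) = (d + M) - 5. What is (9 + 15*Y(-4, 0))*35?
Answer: -4410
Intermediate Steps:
Y(d, M) = -5 + M + d (Y(d, M) = (M + d) - 5 = -5 + M + d)
(9 + 15*Y(-4, 0))*35 = (9 + 15*(-5 + 0 - 4))*35 = (9 + 15*(-9))*35 = (9 - 135)*35 = -126*35 = -4410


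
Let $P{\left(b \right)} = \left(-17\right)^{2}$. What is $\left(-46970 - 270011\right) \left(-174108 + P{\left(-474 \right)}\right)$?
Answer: $55097320439$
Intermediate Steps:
$P{\left(b \right)} = 289$
$\left(-46970 - 270011\right) \left(-174108 + P{\left(-474 \right)}\right) = \left(-46970 - 270011\right) \left(-174108 + 289\right) = \left(-316981\right) \left(-173819\right) = 55097320439$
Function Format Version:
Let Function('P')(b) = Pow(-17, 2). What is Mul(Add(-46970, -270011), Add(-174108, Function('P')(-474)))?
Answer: 55097320439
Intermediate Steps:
Function('P')(b) = 289
Mul(Add(-46970, -270011), Add(-174108, Function('P')(-474))) = Mul(Add(-46970, -270011), Add(-174108, 289)) = Mul(-316981, -173819) = 55097320439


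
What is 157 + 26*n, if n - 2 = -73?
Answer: -1689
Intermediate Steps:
n = -71 (n = 2 - 73 = -71)
157 + 26*n = 157 + 26*(-71) = 157 - 1846 = -1689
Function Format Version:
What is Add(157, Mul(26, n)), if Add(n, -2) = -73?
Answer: -1689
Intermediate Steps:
n = -71 (n = Add(2, -73) = -71)
Add(157, Mul(26, n)) = Add(157, Mul(26, -71)) = Add(157, -1846) = -1689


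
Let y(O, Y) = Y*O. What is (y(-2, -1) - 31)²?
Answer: 841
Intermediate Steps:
y(O, Y) = O*Y
(y(-2, -1) - 31)² = (-2*(-1) - 31)² = (2 - 31)² = (-29)² = 841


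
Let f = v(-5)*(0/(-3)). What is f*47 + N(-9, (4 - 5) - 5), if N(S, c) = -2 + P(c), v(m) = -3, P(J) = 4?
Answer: 2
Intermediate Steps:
N(S, c) = 2 (N(S, c) = -2 + 4 = 2)
f = 0 (f = -0/(-3) = -0*(-1)/3 = -3*0 = 0)
f*47 + N(-9, (4 - 5) - 5) = 0*47 + 2 = 0 + 2 = 2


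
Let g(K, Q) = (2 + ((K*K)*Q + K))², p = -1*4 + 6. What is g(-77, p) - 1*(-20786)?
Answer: 138859875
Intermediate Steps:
p = 2 (p = -4 + 6 = 2)
g(K, Q) = (2 + K + Q*K²)² (g(K, Q) = (2 + (K²*Q + K))² = (2 + (Q*K² + K))² = (2 + (K + Q*K²))² = (2 + K + Q*K²)²)
g(-77, p) - 1*(-20786) = (2 - 77 + 2*(-77)²)² - 1*(-20786) = (2 - 77 + 2*5929)² + 20786 = (2 - 77 + 11858)² + 20786 = 11783² + 20786 = 138839089 + 20786 = 138859875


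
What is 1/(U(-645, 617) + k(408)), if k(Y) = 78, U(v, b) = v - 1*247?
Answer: -1/814 ≈ -0.0012285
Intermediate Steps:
U(v, b) = -247 + v (U(v, b) = v - 247 = -247 + v)
1/(U(-645, 617) + k(408)) = 1/((-247 - 645) + 78) = 1/(-892 + 78) = 1/(-814) = -1/814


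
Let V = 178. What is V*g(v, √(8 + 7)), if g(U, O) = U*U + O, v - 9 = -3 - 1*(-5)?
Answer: 21538 + 178*√15 ≈ 22227.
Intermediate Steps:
v = 11 (v = 9 + (-3 - 1*(-5)) = 9 + (-3 + 5) = 9 + 2 = 11)
g(U, O) = O + U² (g(U, O) = U² + O = O + U²)
V*g(v, √(8 + 7)) = 178*(√(8 + 7) + 11²) = 178*(√15 + 121) = 178*(121 + √15) = 21538 + 178*√15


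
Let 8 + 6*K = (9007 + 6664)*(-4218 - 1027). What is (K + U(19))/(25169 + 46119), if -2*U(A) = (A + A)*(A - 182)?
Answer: -11739403/61104 ≈ -192.12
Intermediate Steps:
U(A) = -A*(-182 + A) (U(A) = -(A + A)*(A - 182)/2 = -2*A*(-182 + A)/2 = -A*(-182 + A))
K = -82194403/6 (K = -4/3 + ((9007 + 6664)*(-4218 - 1027))/6 = -4/3 + (15671*(-5245))/6 = -4/3 + (⅙)*(-82194395) = -4/3 - 82194395/6 = -82194403/6 ≈ -1.3699e+7)
(K + U(19))/(25169 + 46119) = (-82194403/6 + 19*(182 - 1*19))/(25169 + 46119) = (-82194403/6 + 19*(182 - 19))/71288 = (-82194403/6 + 19*163)*(1/71288) = (-82194403/6 + 3097)*(1/71288) = -82175821/6*1/71288 = -11739403/61104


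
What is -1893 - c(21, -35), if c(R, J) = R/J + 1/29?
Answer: -274403/145 ≈ -1892.4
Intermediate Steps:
c(R, J) = 1/29 + R/J (c(R, J) = R/J + 1*(1/29) = R/J + 1/29 = 1/29 + R/J)
-1893 - c(21, -35) = -1893 - (21 + (1/29)*(-35))/(-35) = -1893 - (-1)*(21 - 35/29)/35 = -1893 - (-1)*574/(35*29) = -1893 - 1*(-82/145) = -1893 + 82/145 = -274403/145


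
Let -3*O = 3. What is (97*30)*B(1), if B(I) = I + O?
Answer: 0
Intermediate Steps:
O = -1 (O = -⅓*3 = -1)
B(I) = -1 + I (B(I) = I - 1 = -1 + I)
(97*30)*B(1) = (97*30)*(-1 + 1) = 2910*0 = 0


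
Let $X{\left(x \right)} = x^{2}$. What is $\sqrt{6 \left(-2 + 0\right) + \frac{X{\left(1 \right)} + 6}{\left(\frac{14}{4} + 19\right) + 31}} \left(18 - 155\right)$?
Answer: $- \frac{137 i \sqrt{135890}}{107} \approx - 471.99 i$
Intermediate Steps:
$\sqrt{6 \left(-2 + 0\right) + \frac{X{\left(1 \right)} + 6}{\left(\frac{14}{4} + 19\right) + 31}} \left(18 - 155\right) = \sqrt{6 \left(-2 + 0\right) + \frac{1^{2} + 6}{\left(\frac{14}{4} + 19\right) + 31}} \left(18 - 155\right) = \sqrt{6 \left(-2\right) + \frac{1 + 6}{\left(14 \cdot \frac{1}{4} + 19\right) + 31}} \left(-137\right) = \sqrt{-12 + \frac{7}{\left(\frac{7}{2} + 19\right) + 31}} \left(-137\right) = \sqrt{-12 + \frac{7}{\frac{45}{2} + 31}} \left(-137\right) = \sqrt{-12 + \frac{7}{\frac{107}{2}}} \left(-137\right) = \sqrt{-12 + 7 \cdot \frac{2}{107}} \left(-137\right) = \sqrt{-12 + \frac{14}{107}} \left(-137\right) = \sqrt{- \frac{1270}{107}} \left(-137\right) = \frac{i \sqrt{135890}}{107} \left(-137\right) = - \frac{137 i \sqrt{135890}}{107}$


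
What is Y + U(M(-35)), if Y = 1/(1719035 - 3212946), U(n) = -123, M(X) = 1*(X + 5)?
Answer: -183751054/1493911 ≈ -123.00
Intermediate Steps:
M(X) = 5 + X (M(X) = 1*(5 + X) = 5 + X)
Y = -1/1493911 (Y = 1/(-1493911) = -1/1493911 ≈ -6.6938e-7)
Y + U(M(-35)) = -1/1493911 - 123 = -183751054/1493911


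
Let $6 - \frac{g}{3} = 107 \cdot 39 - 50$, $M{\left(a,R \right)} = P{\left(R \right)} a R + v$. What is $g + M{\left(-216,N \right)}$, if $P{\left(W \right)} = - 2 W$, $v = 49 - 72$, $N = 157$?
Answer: $10635994$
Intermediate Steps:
$v = -23$ ($v = 49 - 72 = -23$)
$M{\left(a,R \right)} = -23 - 2 a R^{2}$ ($M{\left(a,R \right)} = - 2 R a R - 23 = - 2 a R^{2} - 23 = -23 - 2 a R^{2}$)
$g = -12351$ ($g = 18 - 3 \left(107 \cdot 39 - 50\right) = 18 - 3 \left(4173 - 50\right) = 18 - 12369 = -12351$)
$g + M{\left(-216,N \right)} = -12351 - \left(23 - 432 \cdot 157^{2}\right) = -12351 - \left(23 - 10648368\right) = -12351 + \left(-23 + 10648368\right) = -12351 + 10648345 = 10635994$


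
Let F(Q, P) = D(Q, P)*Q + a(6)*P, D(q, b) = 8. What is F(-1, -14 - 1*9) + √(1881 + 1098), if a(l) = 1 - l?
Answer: 107 + 3*√331 ≈ 161.58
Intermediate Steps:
F(Q, P) = -5*P + 8*Q (F(Q, P) = 8*Q + (1 - 1*6)*P = 8*Q + (1 - 6)*P = 8*Q - 5*P = -5*P + 8*Q)
F(-1, -14 - 1*9) + √(1881 + 1098) = (-5*(-14 - 1*9) + 8*(-1)) + √(1881 + 1098) = (-5*(-14 - 9) - 8) + √2979 = (-5*(-23) - 8) + 3*√331 = (115 - 8) + 3*√331 = 107 + 3*√331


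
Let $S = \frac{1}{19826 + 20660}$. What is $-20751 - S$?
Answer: $- \frac{840124987}{40486} \approx -20751.0$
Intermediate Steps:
$S = \frac{1}{40486} \approx 2.47 \cdot 10^{-5}$
$-20751 - S = -20751 - \frac{1}{40486} = - \frac{840124987}{40486}$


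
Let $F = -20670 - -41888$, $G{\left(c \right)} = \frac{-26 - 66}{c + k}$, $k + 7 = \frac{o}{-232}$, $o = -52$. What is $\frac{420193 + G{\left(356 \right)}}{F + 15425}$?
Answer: $\frac{8511003879}{742203965} \approx 11.467$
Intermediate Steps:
$k = - \frac{393}{58}$ ($k = -7 - \frac{52}{-232} = -7 - - \frac{13}{58} = -7 + \frac{13}{58} = - \frac{393}{58} \approx -6.7759$)
$G{\left(c \right)} = - \frac{92}{- \frac{393}{58} + c}$ ($G{\left(c \right)} = \frac{-26 - 66}{c - \frac{393}{58}} = - \frac{92}{- \frac{393}{58} + c}$)
$F = 21218$ ($F = -20670 + 41888 = 21218$)
$\frac{420193 + G{\left(356 \right)}}{F + 15425} = \frac{420193 - \frac{5336}{-393 + 58 \cdot 356}}{21218 + 15425} = \frac{420193 - \frac{5336}{-393 + 20648}}{36643} = \left(420193 - \frac{5336}{20255}\right) \frac{1}{36643} = \frac{8511003879}{20255} \cdot \frac{1}{36643} = \frac{8511003879}{742203965}$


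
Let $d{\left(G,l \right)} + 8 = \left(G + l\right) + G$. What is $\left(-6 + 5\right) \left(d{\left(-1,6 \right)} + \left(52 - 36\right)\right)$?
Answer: $-12$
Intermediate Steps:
$d{\left(G,l \right)} = -8 + l + 2 G$ ($d{\left(G,l \right)} = -8 + \left(\left(G + l\right) + G\right) = -8 + \left(l + 2 G\right) = -8 + l + 2 G$)
$\left(-6 + 5\right) \left(d{\left(-1,6 \right)} + \left(52 - 36\right)\right) = \left(-6 + 5\right) \left(\left(-8 + 6 + 2 \left(-1\right)\right) + \left(52 - 36\right)\right) = - (\left(-8 + 6 - 2\right) + \left(52 - 36\right)) = - (-4 + 16) = \left(-1\right) 12 = -12$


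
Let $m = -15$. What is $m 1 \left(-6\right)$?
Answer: $90$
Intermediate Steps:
$m 1 \left(-6\right) = \left(-15\right) 1 \left(-6\right) = \left(-15\right) \left(-6\right) = 90$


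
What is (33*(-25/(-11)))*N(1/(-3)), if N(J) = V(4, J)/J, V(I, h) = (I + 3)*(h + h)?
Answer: 1050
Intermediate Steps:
V(I, h) = 2*h*(3 + I) (V(I, h) = (3 + I)*(2*h) = 2*h*(3 + I))
N(J) = 14 (N(J) = (2*J*(3 + 4))/J = (2*J*7)/J = (14*J)/J = 14)
(33*(-25/(-11)))*N(1/(-3)) = (33*(-25/(-11)))*14 = (33*(-25*(-1/11)))*14 = (33*(25/11))*14 = 75*14 = 1050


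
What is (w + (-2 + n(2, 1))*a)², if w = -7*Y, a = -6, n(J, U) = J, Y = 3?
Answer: 441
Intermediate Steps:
w = -21 (w = -7*3 = -21)
(w + (-2 + n(2, 1))*a)² = (-21 + (-2 + 2)*(-6))² = (-21 + 0*(-6))² = (-21 + 0)² = (-21)² = 441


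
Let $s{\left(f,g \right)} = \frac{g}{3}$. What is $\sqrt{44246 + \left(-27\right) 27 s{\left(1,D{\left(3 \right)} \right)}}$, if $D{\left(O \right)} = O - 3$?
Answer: $\sqrt{44246} \approx 210.35$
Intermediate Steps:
$D{\left(O \right)} = -3 + O$
$s{\left(f,g \right)} = \frac{g}{3}$ ($s{\left(f,g \right)} = g \frac{1}{3} = \frac{g}{3}$)
$\sqrt{44246 + \left(-27\right) 27 s{\left(1,D{\left(3 \right)} \right)}} = \sqrt{44246 + \left(-27\right) 27 \frac{-3 + 3}{3}} = \sqrt{44246 - 729 \cdot \frac{1}{3} \cdot 0} = \sqrt{44246 - 0} = \sqrt{44246 + 0} = \sqrt{44246}$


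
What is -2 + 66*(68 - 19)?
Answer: 3232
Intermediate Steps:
-2 + 66*(68 - 19) = -2 + 66*49 = -2 + 3234 = 3232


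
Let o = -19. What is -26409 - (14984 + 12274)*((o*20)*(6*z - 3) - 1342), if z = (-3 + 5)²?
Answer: 254072667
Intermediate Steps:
z = 4 (z = 2² = 4)
-26409 - (14984 + 12274)*((o*20)*(6*z - 3) - 1342) = -26409 - (14984 + 12274)*((-19*20)*(6*4 - 3) - 1342) = -26409 - 27258*(-380*(24 - 3) - 1342) = -26409 - 27258*(-380*21 - 1342) = -26409 - 27258*(-7980 - 1342) = -26409 - 27258*(-9322) = -26409 - 1*(-254099076) = -26409 + 254099076 = 254072667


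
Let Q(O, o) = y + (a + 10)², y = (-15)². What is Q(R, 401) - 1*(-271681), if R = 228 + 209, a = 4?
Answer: 272102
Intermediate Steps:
y = 225
R = 437
Q(O, o) = 421 (Q(O, o) = 225 + (4 + 10)² = 225 + 14² = 225 + 196 = 421)
Q(R, 401) - 1*(-271681) = 421 - 1*(-271681) = 421 + 271681 = 272102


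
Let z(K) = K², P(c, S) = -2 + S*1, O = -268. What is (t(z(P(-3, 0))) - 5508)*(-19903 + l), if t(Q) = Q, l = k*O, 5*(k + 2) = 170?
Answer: 156748416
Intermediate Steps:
k = 32 (k = -2 + (⅕)*170 = -2 + 34 = 32)
P(c, S) = -2 + S
l = -8576 (l = 32*(-268) = -8576)
(t(z(P(-3, 0))) - 5508)*(-19903 + l) = ((-2 + 0)² - 5508)*(-19903 - 8576) = ((-2)² - 5508)*(-28479) = (4 - 5508)*(-28479) = -5504*(-28479) = 156748416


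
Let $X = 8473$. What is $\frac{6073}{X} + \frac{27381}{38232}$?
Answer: $\frac{154727383}{107979912} \approx 1.4329$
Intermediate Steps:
$\frac{6073}{X} + \frac{27381}{38232} = \frac{6073}{8473} + \frac{27381}{38232} = 6073 \cdot \frac{1}{8473} + 27381 \cdot \frac{1}{38232} = \frac{6073}{8473} + \frac{9127}{12744} = \frac{154727383}{107979912}$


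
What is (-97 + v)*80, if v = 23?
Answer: -5920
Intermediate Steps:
(-97 + v)*80 = (-97 + 23)*80 = -74*80 = -5920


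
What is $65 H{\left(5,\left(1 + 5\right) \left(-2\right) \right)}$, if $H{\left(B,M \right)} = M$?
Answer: $-780$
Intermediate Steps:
$65 H{\left(5,\left(1 + 5\right) \left(-2\right) \right)} = 65 \left(1 + 5\right) \left(-2\right) = 65 \cdot 6 \left(-2\right) = 65 \left(-12\right) = -780$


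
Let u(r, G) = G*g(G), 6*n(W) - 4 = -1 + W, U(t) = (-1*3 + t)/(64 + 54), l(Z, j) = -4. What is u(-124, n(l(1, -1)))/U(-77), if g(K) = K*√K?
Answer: -59*I*√6/8640 ≈ -0.016727*I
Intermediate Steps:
g(K) = K^(3/2)
U(t) = -3/118 + t/118 (U(t) = (-3 + t)/118 = (-3 + t)*(1/118) = -3/118 + t/118)
n(W) = ½ + W/6 (n(W) = ⅔ + (-1 + W)/6 = ⅔ + (-⅙ + W/6) = ½ + W/6)
u(r, G) = G^(5/2) (u(r, G) = G*G^(3/2) = G^(5/2))
u(-124, n(l(1, -1)))/U(-77) = (½ + (⅙)*(-4))^(5/2)/(-3/118 + (1/118)*(-77)) = (½ - ⅔)^(5/2)/(-3/118 - 77/118) = (-⅙)^(5/2)/(-40/59) = (I*√6/216)*(-59/40) = -59*I*√6/8640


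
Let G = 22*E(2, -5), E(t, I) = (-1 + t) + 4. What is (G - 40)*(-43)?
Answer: -3010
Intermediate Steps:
E(t, I) = 3 + t
G = 110 (G = 22*(3 + 2) = 22*5 = 110)
(G - 40)*(-43) = (110 - 40)*(-43) = 70*(-43) = -3010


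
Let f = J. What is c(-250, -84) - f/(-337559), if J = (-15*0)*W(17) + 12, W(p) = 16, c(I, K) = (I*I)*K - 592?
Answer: -1772384584916/337559 ≈ -5.2506e+6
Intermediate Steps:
c(I, K) = -592 + K*I² (c(I, K) = I²*K - 592 = K*I² - 592 = -592 + K*I²)
J = 12 (J = -15*0*16 + 12 = 0*16 + 12 = 0 + 12 = 12)
f = 12
c(-250, -84) - f/(-337559) = (-592 - 84*(-250)²) - 12/(-337559) = (-592 - 84*62500) - 12*(-1)/337559 = (-592 - 5250000) - 1*(-12/337559) = -5250592 + 12/337559 = -1772384584916/337559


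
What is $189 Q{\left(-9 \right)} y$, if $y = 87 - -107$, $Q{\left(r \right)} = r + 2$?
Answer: $-256662$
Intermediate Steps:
$Q{\left(r \right)} = 2 + r$
$y = 194$ ($y = 87 + 107 = 194$)
$189 Q{\left(-9 \right)} y = 189 \left(2 - 9\right) 194 = 189 \left(-7\right) 194 = \left(-1323\right) 194 = -256662$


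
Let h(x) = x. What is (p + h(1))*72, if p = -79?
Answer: -5616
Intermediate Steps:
(p + h(1))*72 = (-79 + 1)*72 = -78*72 = -5616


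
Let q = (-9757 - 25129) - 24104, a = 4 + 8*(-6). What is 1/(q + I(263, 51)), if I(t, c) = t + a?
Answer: -1/58771 ≈ -1.7015e-5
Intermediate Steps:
a = -44 (a = 4 - 48 = -44)
I(t, c) = -44 + t (I(t, c) = t - 44 = -44 + t)
q = -58990 (q = -34886 - 24104 = -58990)
1/(q + I(263, 51)) = 1/(-58990 + (-44 + 263)) = 1/(-58990 + 219) = 1/(-58771) = -1/58771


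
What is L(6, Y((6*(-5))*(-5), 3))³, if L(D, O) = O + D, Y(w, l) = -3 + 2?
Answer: 125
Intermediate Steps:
Y(w, l) = -1
L(D, O) = D + O
L(6, Y((6*(-5))*(-5), 3))³ = (6 - 1)³ = 5³ = 125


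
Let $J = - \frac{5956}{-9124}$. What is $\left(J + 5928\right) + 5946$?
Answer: $\frac{27086083}{2281} \approx 11875.0$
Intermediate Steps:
$J = \frac{1489}{2281}$ ($J = \left(-5956\right) \left(- \frac{1}{9124}\right) = \frac{1489}{2281} \approx 0.65278$)
$\left(J + 5928\right) + 5946 = \left(\frac{1489}{2281} + 5928\right) + 5946 = \frac{13523257}{2281} + 5946 = \frac{27086083}{2281}$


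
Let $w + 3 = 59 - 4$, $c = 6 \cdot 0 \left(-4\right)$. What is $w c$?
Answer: $0$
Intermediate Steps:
$c = 0$ ($c = 0 \left(-4\right) = 0$)
$w = 52$ ($w = -3 + \left(59 - 4\right) = -3 + 55 = 52$)
$w c = 52 \cdot 0 = 0$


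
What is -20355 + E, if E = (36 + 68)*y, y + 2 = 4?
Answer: -20147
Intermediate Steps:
y = 2 (y = -2 + 4 = 2)
E = 208 (E = (36 + 68)*2 = 104*2 = 208)
-20355 + E = -20355 + 208 = -20147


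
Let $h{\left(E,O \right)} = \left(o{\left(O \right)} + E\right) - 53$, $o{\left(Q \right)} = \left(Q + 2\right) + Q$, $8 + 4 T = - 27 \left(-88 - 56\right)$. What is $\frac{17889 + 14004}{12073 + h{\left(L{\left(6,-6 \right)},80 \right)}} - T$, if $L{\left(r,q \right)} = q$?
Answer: $- \frac{11778827}{12176} \approx -967.38$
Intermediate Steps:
$T = 970$ ($T = -2 + \frac{\left(-27\right) \left(-88 - 56\right)}{4} = -2 + \frac{\left(-27\right) \left(-144\right)}{4} = -2 + \frac{1}{4} \cdot 3888 = -2 + 972 = 970$)
$o{\left(Q \right)} = 2 + 2 Q$ ($o{\left(Q \right)} = \left(2 + Q\right) + Q = 2 + 2 Q$)
$h{\left(E,O \right)} = -51 + E + 2 O$ ($h{\left(E,O \right)} = \left(\left(2 + 2 O\right) + E\right) - 53 = \left(2 + E + 2 O\right) - 53 = -51 + E + 2 O$)
$\frac{17889 + 14004}{12073 + h{\left(L{\left(6,-6 \right)},80 \right)}} - T = \frac{17889 + 14004}{12073 - -103} - 970 = \frac{31893}{12073 - -103} - 970 = \frac{31893}{12073 + 103} - 970 = \frac{31893}{12176} - 970 = - \frac{11778827}{12176}$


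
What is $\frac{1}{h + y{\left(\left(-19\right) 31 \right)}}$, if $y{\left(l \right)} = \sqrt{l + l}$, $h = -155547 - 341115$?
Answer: $- \frac{248331}{123336571711} - \frac{i \sqrt{1178}}{246673143422} \approx -2.0134 \cdot 10^{-6} - 1.3914 \cdot 10^{-10} i$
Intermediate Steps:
$h = -496662$ ($h = -155547 - 341115 = -496662$)
$y{\left(l \right)} = \sqrt{2} \sqrt{l}$ ($y{\left(l \right)} = \sqrt{2 l} = \sqrt{2} \sqrt{l}$)
$\frac{1}{h + y{\left(\left(-19\right) 31 \right)}} = \frac{1}{-496662 + \sqrt{2} \sqrt{\left(-19\right) 31}} = \frac{1}{-496662 + \sqrt{2} \sqrt{-589}} = \frac{1}{-496662 + \sqrt{2} i \sqrt{589}} = \frac{1}{-496662 + i \sqrt{1178}}$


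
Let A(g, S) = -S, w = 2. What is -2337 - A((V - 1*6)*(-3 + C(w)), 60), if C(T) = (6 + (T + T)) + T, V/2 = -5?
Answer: -2277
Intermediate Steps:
V = -10 (V = 2*(-5) = -10)
C(T) = 6 + 3*T (C(T) = (6 + 2*T) + T = 6 + 3*T)
-2337 - A((V - 1*6)*(-3 + C(w)), 60) = -2337 - (-1)*60 = -2337 - 1*(-60) = -2337 + 60 = -2277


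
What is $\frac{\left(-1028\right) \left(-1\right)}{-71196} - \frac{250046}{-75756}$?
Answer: $\frac{738516577}{224730174} \approx 3.2862$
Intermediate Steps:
$\frac{\left(-1028\right) \left(-1\right)}{-71196} - \frac{250046}{-75756} = 1028 \left(- \frac{1}{71196}\right) - - \frac{125023}{37878} = - \frac{257}{17799} + \frac{125023}{37878} = \frac{738516577}{224730174}$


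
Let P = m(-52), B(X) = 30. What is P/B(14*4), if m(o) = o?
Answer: -26/15 ≈ -1.7333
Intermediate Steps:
P = -52
P/B(14*4) = -52/30 = -52*1/30 = -26/15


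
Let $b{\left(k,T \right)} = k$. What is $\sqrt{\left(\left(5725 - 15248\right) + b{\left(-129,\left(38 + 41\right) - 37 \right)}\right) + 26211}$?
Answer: $\sqrt{16559} \approx 128.68$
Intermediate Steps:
$\sqrt{\left(\left(5725 - 15248\right) + b{\left(-129,\left(38 + 41\right) - 37 \right)}\right) + 26211} = \sqrt{\left(\left(5725 - 15248\right) - 129\right) + 26211} = \sqrt{\left(-9523 - 129\right) + 26211} = \sqrt{-9652 + 26211} = \sqrt{16559}$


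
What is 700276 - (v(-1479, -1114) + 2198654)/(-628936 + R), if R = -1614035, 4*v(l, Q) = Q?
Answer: 3141401916743/4485942 ≈ 7.0028e+5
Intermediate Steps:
v(l, Q) = Q/4
700276 - (v(-1479, -1114) + 2198654)/(-628936 + R) = 700276 - ((¼)*(-1114) + 2198654)/(-628936 - 1614035) = 700276 - (-557/2 + 2198654)/(-2242971) = 700276 - 4396751*(-1)/(2*2242971) = 700276 - 1*(-4396751/4485942) = 700276 + 4396751/4485942 = 3141401916743/4485942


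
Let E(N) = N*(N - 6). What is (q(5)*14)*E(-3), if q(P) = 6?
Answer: 2268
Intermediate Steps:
E(N) = N*(-6 + N)
(q(5)*14)*E(-3) = (6*14)*(-3*(-6 - 3)) = 84*(-3*(-9)) = 84*27 = 2268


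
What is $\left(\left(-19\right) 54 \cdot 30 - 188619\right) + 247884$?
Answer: $28485$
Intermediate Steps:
$\left(\left(-19\right) 54 \cdot 30 - 188619\right) + 247884 = \left(\left(-1026\right) 30 - 188619\right) + 247884 = \left(-30780 - 188619\right) + 247884 = -219399 + 247884 = 28485$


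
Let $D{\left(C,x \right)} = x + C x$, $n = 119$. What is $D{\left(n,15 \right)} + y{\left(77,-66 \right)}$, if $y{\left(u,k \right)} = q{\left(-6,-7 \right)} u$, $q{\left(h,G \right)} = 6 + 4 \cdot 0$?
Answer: $2262$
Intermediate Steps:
$q{\left(h,G \right)} = 6$ ($q{\left(h,G \right)} = 6 + 0 = 6$)
$y{\left(u,k \right)} = 6 u$
$D{\left(n,15 \right)} + y{\left(77,-66 \right)} = 15 \left(1 + 119\right) + 6 \cdot 77 = 15 \cdot 120 + 462 = 1800 + 462 = 2262$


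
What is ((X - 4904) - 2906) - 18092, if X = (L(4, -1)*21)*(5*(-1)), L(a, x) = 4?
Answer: -26322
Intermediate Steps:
X = -420 (X = (4*21)*(5*(-1)) = 84*(-5) = -420)
((X - 4904) - 2906) - 18092 = ((-420 - 4904) - 2906) - 18092 = (-5324 - 2906) - 18092 = -8230 - 18092 = -26322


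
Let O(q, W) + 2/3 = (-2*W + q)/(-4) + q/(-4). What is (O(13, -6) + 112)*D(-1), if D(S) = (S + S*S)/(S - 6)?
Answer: 0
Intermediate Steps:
D(S) = (S + S²)/(-6 + S)
O(q, W) = -⅔ + W/2 - q/2 (O(q, W) = -⅔ + ((-2*W + q)/(-4) + q/(-4)) = -⅔ + ((q - 2*W)*(-¼) + q*(-¼)) = -⅔ + ((W/2 - q/4) - q/4) = -⅔ + (W/2 - q/2) = -⅔ + W/2 - q/2)
(O(13, -6) + 112)*D(-1) = ((-⅔ + (½)*(-6) - ½*13) + 112)*(-(1 - 1)/(-6 - 1)) = ((-⅔ - 3 - 13/2) + 112)*(-1*0/(-7)) = (-61/6 + 112)*(-1*(-⅐)*0) = (611/6)*0 = 0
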